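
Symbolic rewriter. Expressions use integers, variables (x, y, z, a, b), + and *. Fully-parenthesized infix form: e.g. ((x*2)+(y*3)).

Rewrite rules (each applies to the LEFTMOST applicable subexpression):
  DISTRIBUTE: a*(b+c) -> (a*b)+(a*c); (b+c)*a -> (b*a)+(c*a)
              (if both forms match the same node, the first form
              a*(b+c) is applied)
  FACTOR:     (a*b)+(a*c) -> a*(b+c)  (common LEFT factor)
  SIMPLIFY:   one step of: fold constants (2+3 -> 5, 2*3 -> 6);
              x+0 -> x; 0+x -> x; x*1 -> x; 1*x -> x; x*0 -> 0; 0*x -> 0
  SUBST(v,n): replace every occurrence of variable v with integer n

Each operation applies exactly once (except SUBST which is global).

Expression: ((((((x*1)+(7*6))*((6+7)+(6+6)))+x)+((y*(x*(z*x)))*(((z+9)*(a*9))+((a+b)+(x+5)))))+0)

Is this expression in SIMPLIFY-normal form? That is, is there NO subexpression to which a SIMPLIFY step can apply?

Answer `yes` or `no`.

Answer: no

Derivation:
Expression: ((((((x*1)+(7*6))*((6+7)+(6+6)))+x)+((y*(x*(z*x)))*(((z+9)*(a*9))+((a+b)+(x+5)))))+0)
Scanning for simplifiable subexpressions (pre-order)...
  at root: ((((((x*1)+(7*6))*((6+7)+(6+6)))+x)+((y*(x*(z*x)))*(((z+9)*(a*9))+((a+b)+(x+5)))))+0) (SIMPLIFIABLE)
  at L: (((((x*1)+(7*6))*((6+7)+(6+6)))+x)+((y*(x*(z*x)))*(((z+9)*(a*9))+((a+b)+(x+5))))) (not simplifiable)
  at LL: ((((x*1)+(7*6))*((6+7)+(6+6)))+x) (not simplifiable)
  at LLL: (((x*1)+(7*6))*((6+7)+(6+6))) (not simplifiable)
  at LLLL: ((x*1)+(7*6)) (not simplifiable)
  at LLLLL: (x*1) (SIMPLIFIABLE)
  at LLLLR: (7*6) (SIMPLIFIABLE)
  at LLLR: ((6+7)+(6+6)) (not simplifiable)
  at LLLRL: (6+7) (SIMPLIFIABLE)
  at LLLRR: (6+6) (SIMPLIFIABLE)
  at LR: ((y*(x*(z*x)))*(((z+9)*(a*9))+((a+b)+(x+5)))) (not simplifiable)
  at LRL: (y*(x*(z*x))) (not simplifiable)
  at LRLR: (x*(z*x)) (not simplifiable)
  at LRLRR: (z*x) (not simplifiable)
  at LRR: (((z+9)*(a*9))+((a+b)+(x+5))) (not simplifiable)
  at LRRL: ((z+9)*(a*9)) (not simplifiable)
  at LRRLL: (z+9) (not simplifiable)
  at LRRLR: (a*9) (not simplifiable)
  at LRRR: ((a+b)+(x+5)) (not simplifiable)
  at LRRRL: (a+b) (not simplifiable)
  at LRRRR: (x+5) (not simplifiable)
Found simplifiable subexpr at path root: ((((((x*1)+(7*6))*((6+7)+(6+6)))+x)+((y*(x*(z*x)))*(((z+9)*(a*9))+((a+b)+(x+5)))))+0)
One SIMPLIFY step would give: (((((x*1)+(7*6))*((6+7)+(6+6)))+x)+((y*(x*(z*x)))*(((z+9)*(a*9))+((a+b)+(x+5)))))
-> NOT in normal form.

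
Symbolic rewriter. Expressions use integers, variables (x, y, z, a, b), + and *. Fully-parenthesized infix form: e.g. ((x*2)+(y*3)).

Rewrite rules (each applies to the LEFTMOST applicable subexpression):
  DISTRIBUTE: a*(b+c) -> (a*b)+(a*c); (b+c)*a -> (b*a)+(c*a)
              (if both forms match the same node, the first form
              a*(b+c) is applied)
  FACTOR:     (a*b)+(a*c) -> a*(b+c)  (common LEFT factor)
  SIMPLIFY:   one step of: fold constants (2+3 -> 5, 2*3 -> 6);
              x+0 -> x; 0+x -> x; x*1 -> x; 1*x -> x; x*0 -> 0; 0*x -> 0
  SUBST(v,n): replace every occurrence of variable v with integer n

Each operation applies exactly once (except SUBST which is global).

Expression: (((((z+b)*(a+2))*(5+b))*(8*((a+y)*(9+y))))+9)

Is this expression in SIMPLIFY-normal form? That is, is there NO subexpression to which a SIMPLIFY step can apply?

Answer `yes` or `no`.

Answer: yes

Derivation:
Expression: (((((z+b)*(a+2))*(5+b))*(8*((a+y)*(9+y))))+9)
Scanning for simplifiable subexpressions (pre-order)...
  at root: (((((z+b)*(a+2))*(5+b))*(8*((a+y)*(9+y))))+9) (not simplifiable)
  at L: ((((z+b)*(a+2))*(5+b))*(8*((a+y)*(9+y)))) (not simplifiable)
  at LL: (((z+b)*(a+2))*(5+b)) (not simplifiable)
  at LLL: ((z+b)*(a+2)) (not simplifiable)
  at LLLL: (z+b) (not simplifiable)
  at LLLR: (a+2) (not simplifiable)
  at LLR: (5+b) (not simplifiable)
  at LR: (8*((a+y)*(9+y))) (not simplifiable)
  at LRR: ((a+y)*(9+y)) (not simplifiable)
  at LRRL: (a+y) (not simplifiable)
  at LRRR: (9+y) (not simplifiable)
Result: no simplifiable subexpression found -> normal form.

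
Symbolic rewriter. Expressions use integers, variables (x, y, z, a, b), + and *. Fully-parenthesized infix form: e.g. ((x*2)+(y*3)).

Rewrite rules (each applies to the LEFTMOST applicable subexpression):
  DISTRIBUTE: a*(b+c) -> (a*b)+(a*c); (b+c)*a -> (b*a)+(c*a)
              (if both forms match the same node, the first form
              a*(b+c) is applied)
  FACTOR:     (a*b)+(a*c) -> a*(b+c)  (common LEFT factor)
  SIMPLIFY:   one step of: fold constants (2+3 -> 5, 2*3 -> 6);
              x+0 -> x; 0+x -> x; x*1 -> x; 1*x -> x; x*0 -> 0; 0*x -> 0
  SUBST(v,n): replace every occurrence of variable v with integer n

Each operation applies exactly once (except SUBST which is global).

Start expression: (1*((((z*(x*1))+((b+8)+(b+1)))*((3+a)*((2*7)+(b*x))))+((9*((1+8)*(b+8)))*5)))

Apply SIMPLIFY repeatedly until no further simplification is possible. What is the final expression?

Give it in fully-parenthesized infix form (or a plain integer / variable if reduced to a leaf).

Start: (1*((((z*(x*1))+((b+8)+(b+1)))*((3+a)*((2*7)+(b*x))))+((9*((1+8)*(b+8)))*5)))
Step 1: at root: (1*((((z*(x*1))+((b+8)+(b+1)))*((3+a)*((2*7)+(b*x))))+((9*((1+8)*(b+8)))*5))) -> ((((z*(x*1))+((b+8)+(b+1)))*((3+a)*((2*7)+(b*x))))+((9*((1+8)*(b+8)))*5)); overall: (1*((((z*(x*1))+((b+8)+(b+1)))*((3+a)*((2*7)+(b*x))))+((9*((1+8)*(b+8)))*5))) -> ((((z*(x*1))+((b+8)+(b+1)))*((3+a)*((2*7)+(b*x))))+((9*((1+8)*(b+8)))*5))
Step 2: at LLLR: (x*1) -> x; overall: ((((z*(x*1))+((b+8)+(b+1)))*((3+a)*((2*7)+(b*x))))+((9*((1+8)*(b+8)))*5)) -> ((((z*x)+((b+8)+(b+1)))*((3+a)*((2*7)+(b*x))))+((9*((1+8)*(b+8)))*5))
Step 3: at LRRL: (2*7) -> 14; overall: ((((z*x)+((b+8)+(b+1)))*((3+a)*((2*7)+(b*x))))+((9*((1+8)*(b+8)))*5)) -> ((((z*x)+((b+8)+(b+1)))*((3+a)*(14+(b*x))))+((9*((1+8)*(b+8)))*5))
Step 4: at RLRL: (1+8) -> 9; overall: ((((z*x)+((b+8)+(b+1)))*((3+a)*(14+(b*x))))+((9*((1+8)*(b+8)))*5)) -> ((((z*x)+((b+8)+(b+1)))*((3+a)*(14+(b*x))))+((9*(9*(b+8)))*5))
Fixed point: ((((z*x)+((b+8)+(b+1)))*((3+a)*(14+(b*x))))+((9*(9*(b+8)))*5))

Answer: ((((z*x)+((b+8)+(b+1)))*((3+a)*(14+(b*x))))+((9*(9*(b+8)))*5))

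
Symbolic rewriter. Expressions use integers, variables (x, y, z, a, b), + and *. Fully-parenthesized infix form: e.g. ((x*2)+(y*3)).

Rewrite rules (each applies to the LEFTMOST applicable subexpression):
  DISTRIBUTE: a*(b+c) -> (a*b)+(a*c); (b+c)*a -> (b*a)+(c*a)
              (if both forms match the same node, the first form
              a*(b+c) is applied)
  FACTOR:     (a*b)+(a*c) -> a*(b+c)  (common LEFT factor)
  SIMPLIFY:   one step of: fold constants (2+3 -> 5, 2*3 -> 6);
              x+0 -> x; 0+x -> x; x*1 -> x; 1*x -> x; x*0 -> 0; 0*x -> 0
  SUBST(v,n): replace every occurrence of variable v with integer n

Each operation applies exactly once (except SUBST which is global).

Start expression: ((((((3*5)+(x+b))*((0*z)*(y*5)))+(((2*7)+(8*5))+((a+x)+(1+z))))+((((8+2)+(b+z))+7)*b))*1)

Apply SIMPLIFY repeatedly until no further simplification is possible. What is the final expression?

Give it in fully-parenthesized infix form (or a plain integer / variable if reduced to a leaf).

Answer: ((54+((a+x)+(1+z)))+(((10+(b+z))+7)*b))

Derivation:
Start: ((((((3*5)+(x+b))*((0*z)*(y*5)))+(((2*7)+(8*5))+((a+x)+(1+z))))+((((8+2)+(b+z))+7)*b))*1)
Step 1: at root: ((((((3*5)+(x+b))*((0*z)*(y*5)))+(((2*7)+(8*5))+((a+x)+(1+z))))+((((8+2)+(b+z))+7)*b))*1) -> (((((3*5)+(x+b))*((0*z)*(y*5)))+(((2*7)+(8*5))+((a+x)+(1+z))))+((((8+2)+(b+z))+7)*b)); overall: ((((((3*5)+(x+b))*((0*z)*(y*5)))+(((2*7)+(8*5))+((a+x)+(1+z))))+((((8+2)+(b+z))+7)*b))*1) -> (((((3*5)+(x+b))*((0*z)*(y*5)))+(((2*7)+(8*5))+((a+x)+(1+z))))+((((8+2)+(b+z))+7)*b))
Step 2: at LLLL: (3*5) -> 15; overall: (((((3*5)+(x+b))*((0*z)*(y*5)))+(((2*7)+(8*5))+((a+x)+(1+z))))+((((8+2)+(b+z))+7)*b)) -> ((((15+(x+b))*((0*z)*(y*5)))+(((2*7)+(8*5))+((a+x)+(1+z))))+((((8+2)+(b+z))+7)*b))
Step 3: at LLRL: (0*z) -> 0; overall: ((((15+(x+b))*((0*z)*(y*5)))+(((2*7)+(8*5))+((a+x)+(1+z))))+((((8+2)+(b+z))+7)*b)) -> ((((15+(x+b))*(0*(y*5)))+(((2*7)+(8*5))+((a+x)+(1+z))))+((((8+2)+(b+z))+7)*b))
Step 4: at LLR: (0*(y*5)) -> 0; overall: ((((15+(x+b))*(0*(y*5)))+(((2*7)+(8*5))+((a+x)+(1+z))))+((((8+2)+(b+z))+7)*b)) -> ((((15+(x+b))*0)+(((2*7)+(8*5))+((a+x)+(1+z))))+((((8+2)+(b+z))+7)*b))
Step 5: at LL: ((15+(x+b))*0) -> 0; overall: ((((15+(x+b))*0)+(((2*7)+(8*5))+((a+x)+(1+z))))+((((8+2)+(b+z))+7)*b)) -> ((0+(((2*7)+(8*5))+((a+x)+(1+z))))+((((8+2)+(b+z))+7)*b))
Step 6: at L: (0+(((2*7)+(8*5))+((a+x)+(1+z)))) -> (((2*7)+(8*5))+((a+x)+(1+z))); overall: ((0+(((2*7)+(8*5))+((a+x)+(1+z))))+((((8+2)+(b+z))+7)*b)) -> ((((2*7)+(8*5))+((a+x)+(1+z)))+((((8+2)+(b+z))+7)*b))
Step 7: at LLL: (2*7) -> 14; overall: ((((2*7)+(8*5))+((a+x)+(1+z)))+((((8+2)+(b+z))+7)*b)) -> (((14+(8*5))+((a+x)+(1+z)))+((((8+2)+(b+z))+7)*b))
Step 8: at LLR: (8*5) -> 40; overall: (((14+(8*5))+((a+x)+(1+z)))+((((8+2)+(b+z))+7)*b)) -> (((14+40)+((a+x)+(1+z)))+((((8+2)+(b+z))+7)*b))
Step 9: at LL: (14+40) -> 54; overall: (((14+40)+((a+x)+(1+z)))+((((8+2)+(b+z))+7)*b)) -> ((54+((a+x)+(1+z)))+((((8+2)+(b+z))+7)*b))
Step 10: at RLLL: (8+2) -> 10; overall: ((54+((a+x)+(1+z)))+((((8+2)+(b+z))+7)*b)) -> ((54+((a+x)+(1+z)))+(((10+(b+z))+7)*b))
Fixed point: ((54+((a+x)+(1+z)))+(((10+(b+z))+7)*b))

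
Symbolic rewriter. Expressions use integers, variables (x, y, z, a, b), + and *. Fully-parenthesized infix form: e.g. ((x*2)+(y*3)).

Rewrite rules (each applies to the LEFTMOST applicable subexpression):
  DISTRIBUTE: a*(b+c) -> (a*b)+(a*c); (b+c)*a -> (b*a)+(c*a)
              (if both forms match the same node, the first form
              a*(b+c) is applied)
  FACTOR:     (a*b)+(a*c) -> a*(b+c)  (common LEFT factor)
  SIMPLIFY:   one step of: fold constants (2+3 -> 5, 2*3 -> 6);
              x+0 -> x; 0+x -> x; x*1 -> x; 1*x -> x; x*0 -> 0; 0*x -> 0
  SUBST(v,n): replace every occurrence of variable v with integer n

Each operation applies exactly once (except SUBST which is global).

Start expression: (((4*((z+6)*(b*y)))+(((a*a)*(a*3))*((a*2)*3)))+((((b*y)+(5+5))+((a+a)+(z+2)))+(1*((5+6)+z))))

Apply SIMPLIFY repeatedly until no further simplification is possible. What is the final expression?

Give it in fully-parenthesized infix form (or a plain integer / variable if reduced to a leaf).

Start: (((4*((z+6)*(b*y)))+(((a*a)*(a*3))*((a*2)*3)))+((((b*y)+(5+5))+((a+a)+(z+2)))+(1*((5+6)+z))))
Step 1: at RLLR: (5+5) -> 10; overall: (((4*((z+6)*(b*y)))+(((a*a)*(a*3))*((a*2)*3)))+((((b*y)+(5+5))+((a+a)+(z+2)))+(1*((5+6)+z)))) -> (((4*((z+6)*(b*y)))+(((a*a)*(a*3))*((a*2)*3)))+((((b*y)+10)+((a+a)+(z+2)))+(1*((5+6)+z))))
Step 2: at RR: (1*((5+6)+z)) -> ((5+6)+z); overall: (((4*((z+6)*(b*y)))+(((a*a)*(a*3))*((a*2)*3)))+((((b*y)+10)+((a+a)+(z+2)))+(1*((5+6)+z)))) -> (((4*((z+6)*(b*y)))+(((a*a)*(a*3))*((a*2)*3)))+((((b*y)+10)+((a+a)+(z+2)))+((5+6)+z)))
Step 3: at RRL: (5+6) -> 11; overall: (((4*((z+6)*(b*y)))+(((a*a)*(a*3))*((a*2)*3)))+((((b*y)+10)+((a+a)+(z+2)))+((5+6)+z))) -> (((4*((z+6)*(b*y)))+(((a*a)*(a*3))*((a*2)*3)))+((((b*y)+10)+((a+a)+(z+2)))+(11+z)))
Fixed point: (((4*((z+6)*(b*y)))+(((a*a)*(a*3))*((a*2)*3)))+((((b*y)+10)+((a+a)+(z+2)))+(11+z)))

Answer: (((4*((z+6)*(b*y)))+(((a*a)*(a*3))*((a*2)*3)))+((((b*y)+10)+((a+a)+(z+2)))+(11+z)))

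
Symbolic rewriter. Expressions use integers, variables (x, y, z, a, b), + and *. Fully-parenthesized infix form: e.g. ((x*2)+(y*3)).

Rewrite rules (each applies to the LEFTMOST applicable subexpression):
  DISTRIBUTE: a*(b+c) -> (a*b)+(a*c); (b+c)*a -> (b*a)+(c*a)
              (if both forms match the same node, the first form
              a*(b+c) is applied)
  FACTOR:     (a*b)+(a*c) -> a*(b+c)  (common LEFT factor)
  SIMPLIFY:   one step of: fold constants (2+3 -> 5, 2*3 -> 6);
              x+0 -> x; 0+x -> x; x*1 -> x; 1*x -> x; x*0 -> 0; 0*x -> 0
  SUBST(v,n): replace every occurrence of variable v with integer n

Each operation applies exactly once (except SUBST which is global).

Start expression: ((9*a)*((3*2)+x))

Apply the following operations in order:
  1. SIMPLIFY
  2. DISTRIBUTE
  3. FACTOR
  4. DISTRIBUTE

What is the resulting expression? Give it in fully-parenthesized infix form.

Start: ((9*a)*((3*2)+x))
Apply SIMPLIFY at RL (target: (3*2)): ((9*a)*((3*2)+x)) -> ((9*a)*(6+x))
Apply DISTRIBUTE at root (target: ((9*a)*(6+x))): ((9*a)*(6+x)) -> (((9*a)*6)+((9*a)*x))
Apply FACTOR at root (target: (((9*a)*6)+((9*a)*x))): (((9*a)*6)+((9*a)*x)) -> ((9*a)*(6+x))
Apply DISTRIBUTE at root (target: ((9*a)*(6+x))): ((9*a)*(6+x)) -> (((9*a)*6)+((9*a)*x))

Answer: (((9*a)*6)+((9*a)*x))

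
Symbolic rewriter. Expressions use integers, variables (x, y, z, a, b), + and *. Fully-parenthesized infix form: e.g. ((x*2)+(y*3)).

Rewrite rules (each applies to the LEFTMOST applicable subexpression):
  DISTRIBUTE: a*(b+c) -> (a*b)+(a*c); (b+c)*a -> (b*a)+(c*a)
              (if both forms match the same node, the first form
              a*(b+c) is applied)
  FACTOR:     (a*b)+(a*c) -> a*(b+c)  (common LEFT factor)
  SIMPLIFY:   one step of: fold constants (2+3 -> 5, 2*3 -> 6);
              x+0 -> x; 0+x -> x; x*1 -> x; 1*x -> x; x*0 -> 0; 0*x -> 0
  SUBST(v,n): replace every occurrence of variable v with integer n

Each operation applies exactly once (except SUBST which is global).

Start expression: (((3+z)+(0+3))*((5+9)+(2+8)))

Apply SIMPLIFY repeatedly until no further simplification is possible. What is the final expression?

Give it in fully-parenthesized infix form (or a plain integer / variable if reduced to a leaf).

Start: (((3+z)+(0+3))*((5+9)+(2+8)))
Step 1: at LR: (0+3) -> 3; overall: (((3+z)+(0+3))*((5+9)+(2+8))) -> (((3+z)+3)*((5+9)+(2+8)))
Step 2: at RL: (5+9) -> 14; overall: (((3+z)+3)*((5+9)+(2+8))) -> (((3+z)+3)*(14+(2+8)))
Step 3: at RR: (2+8) -> 10; overall: (((3+z)+3)*(14+(2+8))) -> (((3+z)+3)*(14+10))
Step 4: at R: (14+10) -> 24; overall: (((3+z)+3)*(14+10)) -> (((3+z)+3)*24)
Fixed point: (((3+z)+3)*24)

Answer: (((3+z)+3)*24)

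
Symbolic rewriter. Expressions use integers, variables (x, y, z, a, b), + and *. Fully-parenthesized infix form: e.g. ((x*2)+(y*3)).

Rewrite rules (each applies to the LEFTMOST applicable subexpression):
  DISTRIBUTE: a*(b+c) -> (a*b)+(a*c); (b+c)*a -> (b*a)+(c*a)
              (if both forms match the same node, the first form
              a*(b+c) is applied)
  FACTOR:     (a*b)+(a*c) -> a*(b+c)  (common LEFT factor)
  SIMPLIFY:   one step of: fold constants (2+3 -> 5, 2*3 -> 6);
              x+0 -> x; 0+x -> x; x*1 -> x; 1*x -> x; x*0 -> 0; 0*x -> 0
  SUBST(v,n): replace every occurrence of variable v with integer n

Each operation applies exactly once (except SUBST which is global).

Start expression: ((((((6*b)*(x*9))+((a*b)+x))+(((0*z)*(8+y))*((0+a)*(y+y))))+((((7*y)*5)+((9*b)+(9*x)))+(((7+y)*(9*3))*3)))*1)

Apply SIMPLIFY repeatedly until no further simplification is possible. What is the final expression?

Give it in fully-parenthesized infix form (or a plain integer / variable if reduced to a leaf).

Start: ((((((6*b)*(x*9))+((a*b)+x))+(((0*z)*(8+y))*((0+a)*(y+y))))+((((7*y)*5)+((9*b)+(9*x)))+(((7+y)*(9*3))*3)))*1)
Step 1: at root: ((((((6*b)*(x*9))+((a*b)+x))+(((0*z)*(8+y))*((0+a)*(y+y))))+((((7*y)*5)+((9*b)+(9*x)))+(((7+y)*(9*3))*3)))*1) -> (((((6*b)*(x*9))+((a*b)+x))+(((0*z)*(8+y))*((0+a)*(y+y))))+((((7*y)*5)+((9*b)+(9*x)))+(((7+y)*(9*3))*3))); overall: ((((((6*b)*(x*9))+((a*b)+x))+(((0*z)*(8+y))*((0+a)*(y+y))))+((((7*y)*5)+((9*b)+(9*x)))+(((7+y)*(9*3))*3)))*1) -> (((((6*b)*(x*9))+((a*b)+x))+(((0*z)*(8+y))*((0+a)*(y+y))))+((((7*y)*5)+((9*b)+(9*x)))+(((7+y)*(9*3))*3)))
Step 2: at LRLL: (0*z) -> 0; overall: (((((6*b)*(x*9))+((a*b)+x))+(((0*z)*(8+y))*((0+a)*(y+y))))+((((7*y)*5)+((9*b)+(9*x)))+(((7+y)*(9*3))*3))) -> (((((6*b)*(x*9))+((a*b)+x))+((0*(8+y))*((0+a)*(y+y))))+((((7*y)*5)+((9*b)+(9*x)))+(((7+y)*(9*3))*3)))
Step 3: at LRL: (0*(8+y)) -> 0; overall: (((((6*b)*(x*9))+((a*b)+x))+((0*(8+y))*((0+a)*(y+y))))+((((7*y)*5)+((9*b)+(9*x)))+(((7+y)*(9*3))*3))) -> (((((6*b)*(x*9))+((a*b)+x))+(0*((0+a)*(y+y))))+((((7*y)*5)+((9*b)+(9*x)))+(((7+y)*(9*3))*3)))
Step 4: at LR: (0*((0+a)*(y+y))) -> 0; overall: (((((6*b)*(x*9))+((a*b)+x))+(0*((0+a)*(y+y))))+((((7*y)*5)+((9*b)+(9*x)))+(((7+y)*(9*3))*3))) -> (((((6*b)*(x*9))+((a*b)+x))+0)+((((7*y)*5)+((9*b)+(9*x)))+(((7+y)*(9*3))*3)))
Step 5: at L: ((((6*b)*(x*9))+((a*b)+x))+0) -> (((6*b)*(x*9))+((a*b)+x)); overall: (((((6*b)*(x*9))+((a*b)+x))+0)+((((7*y)*5)+((9*b)+(9*x)))+(((7+y)*(9*3))*3))) -> ((((6*b)*(x*9))+((a*b)+x))+((((7*y)*5)+((9*b)+(9*x)))+(((7+y)*(9*3))*3)))
Step 6: at RRLR: (9*3) -> 27; overall: ((((6*b)*(x*9))+((a*b)+x))+((((7*y)*5)+((9*b)+(9*x)))+(((7+y)*(9*3))*3))) -> ((((6*b)*(x*9))+((a*b)+x))+((((7*y)*5)+((9*b)+(9*x)))+(((7+y)*27)*3)))
Fixed point: ((((6*b)*(x*9))+((a*b)+x))+((((7*y)*5)+((9*b)+(9*x)))+(((7+y)*27)*3)))

Answer: ((((6*b)*(x*9))+((a*b)+x))+((((7*y)*5)+((9*b)+(9*x)))+(((7+y)*27)*3)))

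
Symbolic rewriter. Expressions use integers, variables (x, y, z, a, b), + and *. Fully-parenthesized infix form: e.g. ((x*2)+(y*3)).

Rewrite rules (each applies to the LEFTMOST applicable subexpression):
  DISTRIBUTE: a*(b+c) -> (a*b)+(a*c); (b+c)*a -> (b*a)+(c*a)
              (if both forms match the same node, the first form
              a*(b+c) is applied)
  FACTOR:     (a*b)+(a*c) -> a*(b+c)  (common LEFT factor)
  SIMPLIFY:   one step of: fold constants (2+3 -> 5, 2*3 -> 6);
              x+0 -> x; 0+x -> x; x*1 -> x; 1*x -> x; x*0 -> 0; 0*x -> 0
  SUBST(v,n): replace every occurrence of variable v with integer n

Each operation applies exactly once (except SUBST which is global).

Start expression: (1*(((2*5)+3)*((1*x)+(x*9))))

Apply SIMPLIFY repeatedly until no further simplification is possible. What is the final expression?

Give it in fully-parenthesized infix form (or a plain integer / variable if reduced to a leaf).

Start: (1*(((2*5)+3)*((1*x)+(x*9))))
Step 1: at root: (1*(((2*5)+3)*((1*x)+(x*9)))) -> (((2*5)+3)*((1*x)+(x*9))); overall: (1*(((2*5)+3)*((1*x)+(x*9)))) -> (((2*5)+3)*((1*x)+(x*9)))
Step 2: at LL: (2*5) -> 10; overall: (((2*5)+3)*((1*x)+(x*9))) -> ((10+3)*((1*x)+(x*9)))
Step 3: at L: (10+3) -> 13; overall: ((10+3)*((1*x)+(x*9))) -> (13*((1*x)+(x*9)))
Step 4: at RL: (1*x) -> x; overall: (13*((1*x)+(x*9))) -> (13*(x+(x*9)))
Fixed point: (13*(x+(x*9)))

Answer: (13*(x+(x*9)))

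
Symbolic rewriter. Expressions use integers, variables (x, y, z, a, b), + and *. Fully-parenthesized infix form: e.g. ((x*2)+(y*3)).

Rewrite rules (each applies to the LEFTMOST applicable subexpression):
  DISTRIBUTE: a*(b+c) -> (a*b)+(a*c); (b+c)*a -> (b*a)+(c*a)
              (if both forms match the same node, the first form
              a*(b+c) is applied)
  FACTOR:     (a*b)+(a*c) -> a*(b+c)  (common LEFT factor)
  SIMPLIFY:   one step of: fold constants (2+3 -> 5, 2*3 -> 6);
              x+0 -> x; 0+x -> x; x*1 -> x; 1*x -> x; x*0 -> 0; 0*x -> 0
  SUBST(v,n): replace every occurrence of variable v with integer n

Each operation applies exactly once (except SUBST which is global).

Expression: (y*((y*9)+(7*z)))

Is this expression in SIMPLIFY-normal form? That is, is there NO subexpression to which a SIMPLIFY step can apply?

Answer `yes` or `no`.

Answer: yes

Derivation:
Expression: (y*((y*9)+(7*z)))
Scanning for simplifiable subexpressions (pre-order)...
  at root: (y*((y*9)+(7*z))) (not simplifiable)
  at R: ((y*9)+(7*z)) (not simplifiable)
  at RL: (y*9) (not simplifiable)
  at RR: (7*z) (not simplifiable)
Result: no simplifiable subexpression found -> normal form.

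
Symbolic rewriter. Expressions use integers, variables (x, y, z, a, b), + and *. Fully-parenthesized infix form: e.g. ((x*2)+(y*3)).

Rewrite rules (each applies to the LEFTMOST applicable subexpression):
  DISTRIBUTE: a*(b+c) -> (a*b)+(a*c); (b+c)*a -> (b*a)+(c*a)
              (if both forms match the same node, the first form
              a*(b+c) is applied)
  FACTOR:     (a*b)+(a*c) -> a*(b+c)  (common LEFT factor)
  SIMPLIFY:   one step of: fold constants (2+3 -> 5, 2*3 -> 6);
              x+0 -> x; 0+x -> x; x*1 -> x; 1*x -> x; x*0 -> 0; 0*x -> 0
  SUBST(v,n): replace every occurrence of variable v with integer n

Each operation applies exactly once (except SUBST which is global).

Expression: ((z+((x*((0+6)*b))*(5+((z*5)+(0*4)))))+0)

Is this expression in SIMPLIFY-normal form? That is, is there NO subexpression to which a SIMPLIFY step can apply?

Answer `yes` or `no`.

Answer: no

Derivation:
Expression: ((z+((x*((0+6)*b))*(5+((z*5)+(0*4)))))+0)
Scanning for simplifiable subexpressions (pre-order)...
  at root: ((z+((x*((0+6)*b))*(5+((z*5)+(0*4)))))+0) (SIMPLIFIABLE)
  at L: (z+((x*((0+6)*b))*(5+((z*5)+(0*4))))) (not simplifiable)
  at LR: ((x*((0+6)*b))*(5+((z*5)+(0*4)))) (not simplifiable)
  at LRL: (x*((0+6)*b)) (not simplifiable)
  at LRLR: ((0+6)*b) (not simplifiable)
  at LRLRL: (0+6) (SIMPLIFIABLE)
  at LRR: (5+((z*5)+(0*4))) (not simplifiable)
  at LRRR: ((z*5)+(0*4)) (not simplifiable)
  at LRRRL: (z*5) (not simplifiable)
  at LRRRR: (0*4) (SIMPLIFIABLE)
Found simplifiable subexpr at path root: ((z+((x*((0+6)*b))*(5+((z*5)+(0*4)))))+0)
One SIMPLIFY step would give: (z+((x*((0+6)*b))*(5+((z*5)+(0*4)))))
-> NOT in normal form.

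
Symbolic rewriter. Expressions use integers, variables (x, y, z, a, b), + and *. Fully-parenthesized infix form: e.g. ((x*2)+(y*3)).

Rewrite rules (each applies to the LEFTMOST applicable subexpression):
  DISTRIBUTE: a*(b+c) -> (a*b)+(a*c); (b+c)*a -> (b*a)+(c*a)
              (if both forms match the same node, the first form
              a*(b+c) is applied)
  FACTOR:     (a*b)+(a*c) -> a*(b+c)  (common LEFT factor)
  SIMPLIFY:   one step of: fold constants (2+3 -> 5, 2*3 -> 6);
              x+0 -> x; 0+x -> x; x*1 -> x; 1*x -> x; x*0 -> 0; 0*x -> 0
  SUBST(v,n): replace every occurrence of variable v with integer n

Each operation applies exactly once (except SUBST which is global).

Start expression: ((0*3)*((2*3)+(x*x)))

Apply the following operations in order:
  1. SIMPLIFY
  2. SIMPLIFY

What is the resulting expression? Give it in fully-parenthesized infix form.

Start: ((0*3)*((2*3)+(x*x)))
Apply SIMPLIFY at L (target: (0*3)): ((0*3)*((2*3)+(x*x))) -> (0*((2*3)+(x*x)))
Apply SIMPLIFY at root (target: (0*((2*3)+(x*x)))): (0*((2*3)+(x*x))) -> 0

Answer: 0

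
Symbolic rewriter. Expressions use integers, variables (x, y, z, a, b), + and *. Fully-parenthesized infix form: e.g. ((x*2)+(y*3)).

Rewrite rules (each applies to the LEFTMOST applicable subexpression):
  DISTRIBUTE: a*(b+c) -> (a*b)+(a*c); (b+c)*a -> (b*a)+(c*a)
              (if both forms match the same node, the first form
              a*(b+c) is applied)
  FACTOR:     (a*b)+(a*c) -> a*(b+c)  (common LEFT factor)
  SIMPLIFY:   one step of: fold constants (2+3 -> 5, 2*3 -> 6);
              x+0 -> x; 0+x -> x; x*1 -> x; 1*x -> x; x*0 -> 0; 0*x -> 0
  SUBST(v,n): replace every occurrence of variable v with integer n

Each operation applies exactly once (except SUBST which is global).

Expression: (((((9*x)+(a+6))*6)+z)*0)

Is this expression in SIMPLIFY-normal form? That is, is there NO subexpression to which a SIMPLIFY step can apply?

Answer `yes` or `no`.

Expression: (((((9*x)+(a+6))*6)+z)*0)
Scanning for simplifiable subexpressions (pre-order)...
  at root: (((((9*x)+(a+6))*6)+z)*0) (SIMPLIFIABLE)
  at L: ((((9*x)+(a+6))*6)+z) (not simplifiable)
  at LL: (((9*x)+(a+6))*6) (not simplifiable)
  at LLL: ((9*x)+(a+6)) (not simplifiable)
  at LLLL: (9*x) (not simplifiable)
  at LLLR: (a+6) (not simplifiable)
Found simplifiable subexpr at path root: (((((9*x)+(a+6))*6)+z)*0)
One SIMPLIFY step would give: 0
-> NOT in normal form.

Answer: no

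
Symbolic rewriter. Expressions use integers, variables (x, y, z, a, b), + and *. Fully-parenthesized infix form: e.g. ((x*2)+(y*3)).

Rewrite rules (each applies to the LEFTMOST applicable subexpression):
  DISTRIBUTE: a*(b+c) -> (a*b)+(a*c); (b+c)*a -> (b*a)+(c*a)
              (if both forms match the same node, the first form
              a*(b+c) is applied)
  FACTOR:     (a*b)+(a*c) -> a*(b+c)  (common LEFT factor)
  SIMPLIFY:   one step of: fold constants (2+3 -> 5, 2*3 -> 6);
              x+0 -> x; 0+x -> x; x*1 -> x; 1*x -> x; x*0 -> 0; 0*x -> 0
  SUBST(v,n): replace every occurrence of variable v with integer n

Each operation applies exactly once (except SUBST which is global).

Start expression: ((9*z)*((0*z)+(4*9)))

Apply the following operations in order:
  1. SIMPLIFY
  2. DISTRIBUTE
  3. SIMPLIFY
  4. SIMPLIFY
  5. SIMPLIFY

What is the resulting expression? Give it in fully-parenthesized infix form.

Start: ((9*z)*((0*z)+(4*9)))
Apply SIMPLIFY at RL (target: (0*z)): ((9*z)*((0*z)+(4*9))) -> ((9*z)*(0+(4*9)))
Apply DISTRIBUTE at root (target: ((9*z)*(0+(4*9)))): ((9*z)*(0+(4*9))) -> (((9*z)*0)+((9*z)*(4*9)))
Apply SIMPLIFY at L (target: ((9*z)*0)): (((9*z)*0)+((9*z)*(4*9))) -> (0+((9*z)*(4*9)))
Apply SIMPLIFY at root (target: (0+((9*z)*(4*9)))): (0+((9*z)*(4*9))) -> ((9*z)*(4*9))
Apply SIMPLIFY at R (target: (4*9)): ((9*z)*(4*9)) -> ((9*z)*36)

Answer: ((9*z)*36)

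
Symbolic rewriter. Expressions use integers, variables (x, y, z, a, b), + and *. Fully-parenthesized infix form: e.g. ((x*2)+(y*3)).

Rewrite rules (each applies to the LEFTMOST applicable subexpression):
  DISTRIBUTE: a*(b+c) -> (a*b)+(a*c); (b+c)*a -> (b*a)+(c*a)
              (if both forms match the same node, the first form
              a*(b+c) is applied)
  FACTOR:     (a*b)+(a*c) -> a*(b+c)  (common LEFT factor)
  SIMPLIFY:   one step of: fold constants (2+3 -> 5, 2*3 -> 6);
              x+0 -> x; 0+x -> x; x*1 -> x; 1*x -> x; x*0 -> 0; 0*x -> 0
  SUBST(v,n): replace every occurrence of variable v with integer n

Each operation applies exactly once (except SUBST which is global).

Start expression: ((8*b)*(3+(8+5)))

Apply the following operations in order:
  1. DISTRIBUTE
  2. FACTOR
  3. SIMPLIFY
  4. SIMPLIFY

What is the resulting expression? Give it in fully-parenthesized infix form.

Start: ((8*b)*(3+(8+5)))
Apply DISTRIBUTE at root (target: ((8*b)*(3+(8+5)))): ((8*b)*(3+(8+5))) -> (((8*b)*3)+((8*b)*(8+5)))
Apply FACTOR at root (target: (((8*b)*3)+((8*b)*(8+5)))): (((8*b)*3)+((8*b)*(8+5))) -> ((8*b)*(3+(8+5)))
Apply SIMPLIFY at RR (target: (8+5)): ((8*b)*(3+(8+5))) -> ((8*b)*(3+13))
Apply SIMPLIFY at R (target: (3+13)): ((8*b)*(3+13)) -> ((8*b)*16)

Answer: ((8*b)*16)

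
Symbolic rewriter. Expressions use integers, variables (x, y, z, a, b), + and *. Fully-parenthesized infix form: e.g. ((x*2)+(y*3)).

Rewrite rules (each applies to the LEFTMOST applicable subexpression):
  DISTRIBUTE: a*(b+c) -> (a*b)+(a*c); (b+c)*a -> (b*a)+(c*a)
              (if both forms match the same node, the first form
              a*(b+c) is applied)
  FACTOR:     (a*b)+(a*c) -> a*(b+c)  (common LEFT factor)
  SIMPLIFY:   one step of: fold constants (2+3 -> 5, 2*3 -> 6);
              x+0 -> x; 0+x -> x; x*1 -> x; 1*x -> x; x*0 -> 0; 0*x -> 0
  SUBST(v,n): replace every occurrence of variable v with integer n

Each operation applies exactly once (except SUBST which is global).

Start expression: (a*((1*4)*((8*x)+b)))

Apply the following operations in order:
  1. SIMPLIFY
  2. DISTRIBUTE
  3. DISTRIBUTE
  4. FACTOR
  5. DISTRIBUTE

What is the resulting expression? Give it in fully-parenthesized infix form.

Start: (a*((1*4)*((8*x)+b)))
Apply SIMPLIFY at RL (target: (1*4)): (a*((1*4)*((8*x)+b))) -> (a*(4*((8*x)+b)))
Apply DISTRIBUTE at R (target: (4*((8*x)+b))): (a*(4*((8*x)+b))) -> (a*((4*(8*x))+(4*b)))
Apply DISTRIBUTE at root (target: (a*((4*(8*x))+(4*b)))): (a*((4*(8*x))+(4*b))) -> ((a*(4*(8*x)))+(a*(4*b)))
Apply FACTOR at root (target: ((a*(4*(8*x)))+(a*(4*b)))): ((a*(4*(8*x)))+(a*(4*b))) -> (a*((4*(8*x))+(4*b)))
Apply DISTRIBUTE at root (target: (a*((4*(8*x))+(4*b)))): (a*((4*(8*x))+(4*b))) -> ((a*(4*(8*x)))+(a*(4*b)))

Answer: ((a*(4*(8*x)))+(a*(4*b)))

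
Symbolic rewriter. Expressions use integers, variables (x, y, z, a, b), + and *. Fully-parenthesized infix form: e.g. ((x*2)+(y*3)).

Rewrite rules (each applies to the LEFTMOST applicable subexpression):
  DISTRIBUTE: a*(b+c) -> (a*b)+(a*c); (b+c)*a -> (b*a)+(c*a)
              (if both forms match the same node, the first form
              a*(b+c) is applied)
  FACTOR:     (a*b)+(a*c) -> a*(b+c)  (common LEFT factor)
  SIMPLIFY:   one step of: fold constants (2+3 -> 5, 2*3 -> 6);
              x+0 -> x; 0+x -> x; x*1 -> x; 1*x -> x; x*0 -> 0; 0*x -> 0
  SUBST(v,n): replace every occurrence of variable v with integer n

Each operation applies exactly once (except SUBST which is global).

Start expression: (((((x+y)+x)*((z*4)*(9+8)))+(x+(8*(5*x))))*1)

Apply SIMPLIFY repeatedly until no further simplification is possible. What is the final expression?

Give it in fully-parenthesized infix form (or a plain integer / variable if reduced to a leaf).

Start: (((((x+y)+x)*((z*4)*(9+8)))+(x+(8*(5*x))))*1)
Step 1: at root: (((((x+y)+x)*((z*4)*(9+8)))+(x+(8*(5*x))))*1) -> ((((x+y)+x)*((z*4)*(9+8)))+(x+(8*(5*x)))); overall: (((((x+y)+x)*((z*4)*(9+8)))+(x+(8*(5*x))))*1) -> ((((x+y)+x)*((z*4)*(9+8)))+(x+(8*(5*x))))
Step 2: at LRR: (9+8) -> 17; overall: ((((x+y)+x)*((z*4)*(9+8)))+(x+(8*(5*x)))) -> ((((x+y)+x)*((z*4)*17))+(x+(8*(5*x))))
Fixed point: ((((x+y)+x)*((z*4)*17))+(x+(8*(5*x))))

Answer: ((((x+y)+x)*((z*4)*17))+(x+(8*(5*x))))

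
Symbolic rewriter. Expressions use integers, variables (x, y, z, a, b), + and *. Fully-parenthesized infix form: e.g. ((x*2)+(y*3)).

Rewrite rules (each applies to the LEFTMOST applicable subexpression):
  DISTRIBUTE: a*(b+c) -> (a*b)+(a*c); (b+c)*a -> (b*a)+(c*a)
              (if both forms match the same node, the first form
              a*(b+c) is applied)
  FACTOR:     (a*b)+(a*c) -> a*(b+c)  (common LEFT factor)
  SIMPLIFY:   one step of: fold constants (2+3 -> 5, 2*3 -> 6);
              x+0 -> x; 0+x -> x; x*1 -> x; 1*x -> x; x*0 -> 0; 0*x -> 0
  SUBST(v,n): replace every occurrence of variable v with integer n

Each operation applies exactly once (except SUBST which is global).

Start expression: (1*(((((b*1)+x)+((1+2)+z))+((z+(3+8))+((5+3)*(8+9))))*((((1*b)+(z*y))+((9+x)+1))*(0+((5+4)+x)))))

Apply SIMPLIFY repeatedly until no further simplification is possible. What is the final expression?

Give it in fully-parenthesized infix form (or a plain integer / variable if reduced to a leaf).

Start: (1*(((((b*1)+x)+((1+2)+z))+((z+(3+8))+((5+3)*(8+9))))*((((1*b)+(z*y))+((9+x)+1))*(0+((5+4)+x)))))
Step 1: at root: (1*(((((b*1)+x)+((1+2)+z))+((z+(3+8))+((5+3)*(8+9))))*((((1*b)+(z*y))+((9+x)+1))*(0+((5+4)+x))))) -> (((((b*1)+x)+((1+2)+z))+((z+(3+8))+((5+3)*(8+9))))*((((1*b)+(z*y))+((9+x)+1))*(0+((5+4)+x)))); overall: (1*(((((b*1)+x)+((1+2)+z))+((z+(3+8))+((5+3)*(8+9))))*((((1*b)+(z*y))+((9+x)+1))*(0+((5+4)+x))))) -> (((((b*1)+x)+((1+2)+z))+((z+(3+8))+((5+3)*(8+9))))*((((1*b)+(z*y))+((9+x)+1))*(0+((5+4)+x))))
Step 2: at LLLL: (b*1) -> b; overall: (((((b*1)+x)+((1+2)+z))+((z+(3+8))+((5+3)*(8+9))))*((((1*b)+(z*y))+((9+x)+1))*(0+((5+4)+x)))) -> ((((b+x)+((1+2)+z))+((z+(3+8))+((5+3)*(8+9))))*((((1*b)+(z*y))+((9+x)+1))*(0+((5+4)+x))))
Step 3: at LLRL: (1+2) -> 3; overall: ((((b+x)+((1+2)+z))+((z+(3+8))+((5+3)*(8+9))))*((((1*b)+(z*y))+((9+x)+1))*(0+((5+4)+x)))) -> ((((b+x)+(3+z))+((z+(3+8))+((5+3)*(8+9))))*((((1*b)+(z*y))+((9+x)+1))*(0+((5+4)+x))))
Step 4: at LRLR: (3+8) -> 11; overall: ((((b+x)+(3+z))+((z+(3+8))+((5+3)*(8+9))))*((((1*b)+(z*y))+((9+x)+1))*(0+((5+4)+x)))) -> ((((b+x)+(3+z))+((z+11)+((5+3)*(8+9))))*((((1*b)+(z*y))+((9+x)+1))*(0+((5+4)+x))))
Step 5: at LRRL: (5+3) -> 8; overall: ((((b+x)+(3+z))+((z+11)+((5+3)*(8+9))))*((((1*b)+(z*y))+((9+x)+1))*(0+((5+4)+x)))) -> ((((b+x)+(3+z))+((z+11)+(8*(8+9))))*((((1*b)+(z*y))+((9+x)+1))*(0+((5+4)+x))))
Step 6: at LRRR: (8+9) -> 17; overall: ((((b+x)+(3+z))+((z+11)+(8*(8+9))))*((((1*b)+(z*y))+((9+x)+1))*(0+((5+4)+x)))) -> ((((b+x)+(3+z))+((z+11)+(8*17)))*((((1*b)+(z*y))+((9+x)+1))*(0+((5+4)+x))))
Step 7: at LRR: (8*17) -> 136; overall: ((((b+x)+(3+z))+((z+11)+(8*17)))*((((1*b)+(z*y))+((9+x)+1))*(0+((5+4)+x)))) -> ((((b+x)+(3+z))+((z+11)+136))*((((1*b)+(z*y))+((9+x)+1))*(0+((5+4)+x))))
Step 8: at RLLL: (1*b) -> b; overall: ((((b+x)+(3+z))+((z+11)+136))*((((1*b)+(z*y))+((9+x)+1))*(0+((5+4)+x)))) -> ((((b+x)+(3+z))+((z+11)+136))*(((b+(z*y))+((9+x)+1))*(0+((5+4)+x))))
Step 9: at RR: (0+((5+4)+x)) -> ((5+4)+x); overall: ((((b+x)+(3+z))+((z+11)+136))*(((b+(z*y))+((9+x)+1))*(0+((5+4)+x)))) -> ((((b+x)+(3+z))+((z+11)+136))*(((b+(z*y))+((9+x)+1))*((5+4)+x)))
Step 10: at RRL: (5+4) -> 9; overall: ((((b+x)+(3+z))+((z+11)+136))*(((b+(z*y))+((9+x)+1))*((5+4)+x))) -> ((((b+x)+(3+z))+((z+11)+136))*(((b+(z*y))+((9+x)+1))*(9+x)))
Fixed point: ((((b+x)+(3+z))+((z+11)+136))*(((b+(z*y))+((9+x)+1))*(9+x)))

Answer: ((((b+x)+(3+z))+((z+11)+136))*(((b+(z*y))+((9+x)+1))*(9+x)))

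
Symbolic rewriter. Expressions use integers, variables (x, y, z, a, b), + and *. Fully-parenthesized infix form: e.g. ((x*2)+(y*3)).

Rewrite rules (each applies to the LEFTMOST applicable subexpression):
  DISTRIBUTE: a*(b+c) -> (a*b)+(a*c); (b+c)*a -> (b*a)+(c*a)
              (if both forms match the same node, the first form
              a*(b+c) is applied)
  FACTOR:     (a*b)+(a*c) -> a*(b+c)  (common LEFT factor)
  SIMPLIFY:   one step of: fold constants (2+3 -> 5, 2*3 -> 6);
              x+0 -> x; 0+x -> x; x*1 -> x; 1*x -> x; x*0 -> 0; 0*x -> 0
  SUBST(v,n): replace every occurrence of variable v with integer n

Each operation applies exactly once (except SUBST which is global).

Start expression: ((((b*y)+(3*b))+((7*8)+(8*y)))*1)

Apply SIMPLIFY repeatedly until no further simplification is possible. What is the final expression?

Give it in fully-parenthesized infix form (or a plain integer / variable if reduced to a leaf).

Answer: (((b*y)+(3*b))+(56+(8*y)))

Derivation:
Start: ((((b*y)+(3*b))+((7*8)+(8*y)))*1)
Step 1: at root: ((((b*y)+(3*b))+((7*8)+(8*y)))*1) -> (((b*y)+(3*b))+((7*8)+(8*y))); overall: ((((b*y)+(3*b))+((7*8)+(8*y)))*1) -> (((b*y)+(3*b))+((7*8)+(8*y)))
Step 2: at RL: (7*8) -> 56; overall: (((b*y)+(3*b))+((7*8)+(8*y))) -> (((b*y)+(3*b))+(56+(8*y)))
Fixed point: (((b*y)+(3*b))+(56+(8*y)))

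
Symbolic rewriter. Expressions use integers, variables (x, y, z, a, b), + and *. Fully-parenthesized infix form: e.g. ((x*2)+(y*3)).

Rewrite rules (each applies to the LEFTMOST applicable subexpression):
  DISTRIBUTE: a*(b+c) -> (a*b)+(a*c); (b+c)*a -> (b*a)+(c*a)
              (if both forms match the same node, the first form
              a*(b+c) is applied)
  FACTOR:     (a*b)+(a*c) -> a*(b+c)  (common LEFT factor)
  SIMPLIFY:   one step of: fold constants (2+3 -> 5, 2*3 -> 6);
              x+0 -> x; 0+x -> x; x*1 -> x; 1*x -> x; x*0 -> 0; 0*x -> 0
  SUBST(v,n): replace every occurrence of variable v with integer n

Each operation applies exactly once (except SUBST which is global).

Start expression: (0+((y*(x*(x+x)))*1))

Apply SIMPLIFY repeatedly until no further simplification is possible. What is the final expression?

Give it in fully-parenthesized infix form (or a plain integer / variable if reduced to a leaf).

Start: (0+((y*(x*(x+x)))*1))
Step 1: at root: (0+((y*(x*(x+x)))*1)) -> ((y*(x*(x+x)))*1); overall: (0+((y*(x*(x+x)))*1)) -> ((y*(x*(x+x)))*1)
Step 2: at root: ((y*(x*(x+x)))*1) -> (y*(x*(x+x))); overall: ((y*(x*(x+x)))*1) -> (y*(x*(x+x)))
Fixed point: (y*(x*(x+x)))

Answer: (y*(x*(x+x)))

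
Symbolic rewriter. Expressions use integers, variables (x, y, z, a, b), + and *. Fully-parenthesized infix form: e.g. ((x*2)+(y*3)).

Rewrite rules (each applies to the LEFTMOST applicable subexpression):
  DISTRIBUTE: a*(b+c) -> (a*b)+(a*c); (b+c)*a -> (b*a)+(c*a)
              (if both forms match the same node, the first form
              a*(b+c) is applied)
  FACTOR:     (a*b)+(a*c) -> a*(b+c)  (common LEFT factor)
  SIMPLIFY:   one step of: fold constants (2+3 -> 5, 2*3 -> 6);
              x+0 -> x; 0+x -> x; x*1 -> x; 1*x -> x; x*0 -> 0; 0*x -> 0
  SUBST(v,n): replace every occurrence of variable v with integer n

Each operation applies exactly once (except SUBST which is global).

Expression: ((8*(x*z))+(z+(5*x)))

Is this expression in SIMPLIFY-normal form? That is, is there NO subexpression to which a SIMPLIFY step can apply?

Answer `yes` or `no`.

Answer: yes

Derivation:
Expression: ((8*(x*z))+(z+(5*x)))
Scanning for simplifiable subexpressions (pre-order)...
  at root: ((8*(x*z))+(z+(5*x))) (not simplifiable)
  at L: (8*(x*z)) (not simplifiable)
  at LR: (x*z) (not simplifiable)
  at R: (z+(5*x)) (not simplifiable)
  at RR: (5*x) (not simplifiable)
Result: no simplifiable subexpression found -> normal form.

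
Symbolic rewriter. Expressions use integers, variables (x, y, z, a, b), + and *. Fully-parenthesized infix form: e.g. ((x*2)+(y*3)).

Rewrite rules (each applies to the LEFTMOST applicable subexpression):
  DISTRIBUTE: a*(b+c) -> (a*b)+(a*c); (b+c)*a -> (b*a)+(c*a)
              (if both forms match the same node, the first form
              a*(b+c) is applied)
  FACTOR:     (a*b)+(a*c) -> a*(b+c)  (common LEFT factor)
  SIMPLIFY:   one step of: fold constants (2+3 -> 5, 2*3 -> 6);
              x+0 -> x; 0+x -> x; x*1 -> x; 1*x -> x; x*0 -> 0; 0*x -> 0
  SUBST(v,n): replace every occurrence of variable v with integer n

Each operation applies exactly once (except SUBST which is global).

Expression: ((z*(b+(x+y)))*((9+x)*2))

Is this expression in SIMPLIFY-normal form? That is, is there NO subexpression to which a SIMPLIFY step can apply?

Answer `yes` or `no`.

Answer: yes

Derivation:
Expression: ((z*(b+(x+y)))*((9+x)*2))
Scanning for simplifiable subexpressions (pre-order)...
  at root: ((z*(b+(x+y)))*((9+x)*2)) (not simplifiable)
  at L: (z*(b+(x+y))) (not simplifiable)
  at LR: (b+(x+y)) (not simplifiable)
  at LRR: (x+y) (not simplifiable)
  at R: ((9+x)*2) (not simplifiable)
  at RL: (9+x) (not simplifiable)
Result: no simplifiable subexpression found -> normal form.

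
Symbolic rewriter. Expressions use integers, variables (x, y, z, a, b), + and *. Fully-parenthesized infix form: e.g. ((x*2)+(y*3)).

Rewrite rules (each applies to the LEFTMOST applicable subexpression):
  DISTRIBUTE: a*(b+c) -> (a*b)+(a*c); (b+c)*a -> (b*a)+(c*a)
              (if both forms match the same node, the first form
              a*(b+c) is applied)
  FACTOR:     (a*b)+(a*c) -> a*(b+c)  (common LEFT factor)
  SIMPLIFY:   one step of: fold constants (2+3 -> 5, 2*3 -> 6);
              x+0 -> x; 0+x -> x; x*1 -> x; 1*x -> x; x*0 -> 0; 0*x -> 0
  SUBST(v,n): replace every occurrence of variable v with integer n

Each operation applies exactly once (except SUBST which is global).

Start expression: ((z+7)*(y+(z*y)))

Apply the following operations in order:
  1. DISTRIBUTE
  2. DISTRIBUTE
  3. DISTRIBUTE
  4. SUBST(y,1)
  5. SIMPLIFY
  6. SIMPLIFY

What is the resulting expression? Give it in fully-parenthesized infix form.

Answer: ((z+7)+((z*(z*1))+(7*(z*1))))

Derivation:
Start: ((z+7)*(y+(z*y)))
Apply DISTRIBUTE at root (target: ((z+7)*(y+(z*y)))): ((z+7)*(y+(z*y))) -> (((z+7)*y)+((z+7)*(z*y)))
Apply DISTRIBUTE at L (target: ((z+7)*y)): (((z+7)*y)+((z+7)*(z*y))) -> (((z*y)+(7*y))+((z+7)*(z*y)))
Apply DISTRIBUTE at R (target: ((z+7)*(z*y))): (((z*y)+(7*y))+((z+7)*(z*y))) -> (((z*y)+(7*y))+((z*(z*y))+(7*(z*y))))
Apply SUBST(y,1): (((z*y)+(7*y))+((z*(z*y))+(7*(z*y)))) -> (((z*1)+(7*1))+((z*(z*1))+(7*(z*1))))
Apply SIMPLIFY at LL (target: (z*1)): (((z*1)+(7*1))+((z*(z*1))+(7*(z*1)))) -> ((z+(7*1))+((z*(z*1))+(7*(z*1))))
Apply SIMPLIFY at LR (target: (7*1)): ((z+(7*1))+((z*(z*1))+(7*(z*1)))) -> ((z+7)+((z*(z*1))+(7*(z*1))))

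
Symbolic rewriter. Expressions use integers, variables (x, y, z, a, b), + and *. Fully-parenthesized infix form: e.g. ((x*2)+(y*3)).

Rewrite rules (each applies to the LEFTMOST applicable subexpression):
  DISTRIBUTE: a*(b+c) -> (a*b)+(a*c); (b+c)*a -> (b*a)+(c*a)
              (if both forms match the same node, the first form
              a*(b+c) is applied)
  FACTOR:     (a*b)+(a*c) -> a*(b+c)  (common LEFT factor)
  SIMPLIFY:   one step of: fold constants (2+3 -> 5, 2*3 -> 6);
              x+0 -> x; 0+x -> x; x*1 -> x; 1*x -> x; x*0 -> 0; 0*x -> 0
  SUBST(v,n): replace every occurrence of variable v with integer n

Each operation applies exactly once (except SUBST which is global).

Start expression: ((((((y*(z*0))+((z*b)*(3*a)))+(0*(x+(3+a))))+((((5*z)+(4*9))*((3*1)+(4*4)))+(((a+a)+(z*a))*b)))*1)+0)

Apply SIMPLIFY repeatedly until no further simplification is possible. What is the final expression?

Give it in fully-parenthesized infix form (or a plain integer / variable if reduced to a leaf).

Start: ((((((y*(z*0))+((z*b)*(3*a)))+(0*(x+(3+a))))+((((5*z)+(4*9))*((3*1)+(4*4)))+(((a+a)+(z*a))*b)))*1)+0)
Step 1: at root: ((((((y*(z*0))+((z*b)*(3*a)))+(0*(x+(3+a))))+((((5*z)+(4*9))*((3*1)+(4*4)))+(((a+a)+(z*a))*b)))*1)+0) -> (((((y*(z*0))+((z*b)*(3*a)))+(0*(x+(3+a))))+((((5*z)+(4*9))*((3*1)+(4*4)))+(((a+a)+(z*a))*b)))*1); overall: ((((((y*(z*0))+((z*b)*(3*a)))+(0*(x+(3+a))))+((((5*z)+(4*9))*((3*1)+(4*4)))+(((a+a)+(z*a))*b)))*1)+0) -> (((((y*(z*0))+((z*b)*(3*a)))+(0*(x+(3+a))))+((((5*z)+(4*9))*((3*1)+(4*4)))+(((a+a)+(z*a))*b)))*1)
Step 2: at root: (((((y*(z*0))+((z*b)*(3*a)))+(0*(x+(3+a))))+((((5*z)+(4*9))*((3*1)+(4*4)))+(((a+a)+(z*a))*b)))*1) -> ((((y*(z*0))+((z*b)*(3*a)))+(0*(x+(3+a))))+((((5*z)+(4*9))*((3*1)+(4*4)))+(((a+a)+(z*a))*b))); overall: (((((y*(z*0))+((z*b)*(3*a)))+(0*(x+(3+a))))+((((5*z)+(4*9))*((3*1)+(4*4)))+(((a+a)+(z*a))*b)))*1) -> ((((y*(z*0))+((z*b)*(3*a)))+(0*(x+(3+a))))+((((5*z)+(4*9))*((3*1)+(4*4)))+(((a+a)+(z*a))*b)))
Step 3: at LLLR: (z*0) -> 0; overall: ((((y*(z*0))+((z*b)*(3*a)))+(0*(x+(3+a))))+((((5*z)+(4*9))*((3*1)+(4*4)))+(((a+a)+(z*a))*b))) -> ((((y*0)+((z*b)*(3*a)))+(0*(x+(3+a))))+((((5*z)+(4*9))*((3*1)+(4*4)))+(((a+a)+(z*a))*b)))
Step 4: at LLL: (y*0) -> 0; overall: ((((y*0)+((z*b)*(3*a)))+(0*(x+(3+a))))+((((5*z)+(4*9))*((3*1)+(4*4)))+(((a+a)+(z*a))*b))) -> (((0+((z*b)*(3*a)))+(0*(x+(3+a))))+((((5*z)+(4*9))*((3*1)+(4*4)))+(((a+a)+(z*a))*b)))
Step 5: at LL: (0+((z*b)*(3*a))) -> ((z*b)*(3*a)); overall: (((0+((z*b)*(3*a)))+(0*(x+(3+a))))+((((5*z)+(4*9))*((3*1)+(4*4)))+(((a+a)+(z*a))*b))) -> ((((z*b)*(3*a))+(0*(x+(3+a))))+((((5*z)+(4*9))*((3*1)+(4*4)))+(((a+a)+(z*a))*b)))
Step 6: at LR: (0*(x+(3+a))) -> 0; overall: ((((z*b)*(3*a))+(0*(x+(3+a))))+((((5*z)+(4*9))*((3*1)+(4*4)))+(((a+a)+(z*a))*b))) -> ((((z*b)*(3*a))+0)+((((5*z)+(4*9))*((3*1)+(4*4)))+(((a+a)+(z*a))*b)))
Step 7: at L: (((z*b)*(3*a))+0) -> ((z*b)*(3*a)); overall: ((((z*b)*(3*a))+0)+((((5*z)+(4*9))*((3*1)+(4*4)))+(((a+a)+(z*a))*b))) -> (((z*b)*(3*a))+((((5*z)+(4*9))*((3*1)+(4*4)))+(((a+a)+(z*a))*b)))
Step 8: at RLLR: (4*9) -> 36; overall: (((z*b)*(3*a))+((((5*z)+(4*9))*((3*1)+(4*4)))+(((a+a)+(z*a))*b))) -> (((z*b)*(3*a))+((((5*z)+36)*((3*1)+(4*4)))+(((a+a)+(z*a))*b)))
Step 9: at RLRL: (3*1) -> 3; overall: (((z*b)*(3*a))+((((5*z)+36)*((3*1)+(4*4)))+(((a+a)+(z*a))*b))) -> (((z*b)*(3*a))+((((5*z)+36)*(3+(4*4)))+(((a+a)+(z*a))*b)))
Step 10: at RLRR: (4*4) -> 16; overall: (((z*b)*(3*a))+((((5*z)+36)*(3+(4*4)))+(((a+a)+(z*a))*b))) -> (((z*b)*(3*a))+((((5*z)+36)*(3+16))+(((a+a)+(z*a))*b)))
Step 11: at RLR: (3+16) -> 19; overall: (((z*b)*(3*a))+((((5*z)+36)*(3+16))+(((a+a)+(z*a))*b))) -> (((z*b)*(3*a))+((((5*z)+36)*19)+(((a+a)+(z*a))*b)))
Fixed point: (((z*b)*(3*a))+((((5*z)+36)*19)+(((a+a)+(z*a))*b)))

Answer: (((z*b)*(3*a))+((((5*z)+36)*19)+(((a+a)+(z*a))*b)))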